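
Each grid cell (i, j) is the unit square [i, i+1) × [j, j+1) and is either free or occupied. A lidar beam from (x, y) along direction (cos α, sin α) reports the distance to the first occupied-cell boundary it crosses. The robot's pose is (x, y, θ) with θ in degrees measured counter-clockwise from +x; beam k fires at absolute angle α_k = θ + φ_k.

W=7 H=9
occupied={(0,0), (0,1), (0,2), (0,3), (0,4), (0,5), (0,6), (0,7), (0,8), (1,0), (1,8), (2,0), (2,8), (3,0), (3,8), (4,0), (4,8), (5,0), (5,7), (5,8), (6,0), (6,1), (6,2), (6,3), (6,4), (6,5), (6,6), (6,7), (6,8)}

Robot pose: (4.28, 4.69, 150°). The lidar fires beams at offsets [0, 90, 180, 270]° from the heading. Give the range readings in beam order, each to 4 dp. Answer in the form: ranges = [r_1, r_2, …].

beam 1: φ=0°, α=150°
  d=(-0.8660,0.5000)  start (4,4)  tX=0.3233 tY=0.6200  stride 1/|dx|=1.1547 1/|dy|=2.0000
    cross x-line → (3,4), t=0.3233
    cross y-line → (3,5), t=0.6200
    cross x-line → (2,5), t=1.4780
    cross y-line → (2,6), t=2.6200
    cross x-line → (1,6), t=2.6327
    cross x-line → (0,6), t=3.7874 (wall)
  → r_1 = 3.7874
beam 2: φ=90°, α=240°
  d=(-0.5000,-0.8660)  start (4,4)  tX=0.5600 tY=0.7967  stride 1/|dx|=2.0000 1/|dy|=1.1547
    cross x-line → (3,4), t=0.5600
    cross y-line → (3,3), t=0.7967
    cross y-line → (3,2), t=1.9514
    cross x-line → (2,2), t=2.5600
    cross y-line → (2,1), t=3.1061
    cross y-line → (2,0), t=4.2608 (wall)
  → r_2 = 4.2608
beam 3: φ=180°, α=330°
  d=(0.8660,-0.5000)  start (4,4)  tX=0.8314 tY=1.3800  stride 1/|dx|=1.1547 1/|dy|=2.0000
    cross x-line → (5,4), t=0.8314
    cross y-line → (5,3), t=1.3800
    cross x-line → (6,3), t=1.9861 (wall)
  → r_3 = 1.9861
beam 4: φ=270°, α=60°
  d=(0.5000,0.8660)  start (4,4)  tX=1.4400 tY=0.3580  stride 1/|dx|=2.0000 1/|dy|=1.1547
    cross y-line → (4,5), t=0.3580
    cross x-line → (5,5), t=1.4400
    cross y-line → (5,6), t=1.5127
    cross y-line → (5,7), t=2.6674 (wall)
  → r_4 = 2.6674

ranges = [3.7874, 4.2608, 1.9861, 2.6674]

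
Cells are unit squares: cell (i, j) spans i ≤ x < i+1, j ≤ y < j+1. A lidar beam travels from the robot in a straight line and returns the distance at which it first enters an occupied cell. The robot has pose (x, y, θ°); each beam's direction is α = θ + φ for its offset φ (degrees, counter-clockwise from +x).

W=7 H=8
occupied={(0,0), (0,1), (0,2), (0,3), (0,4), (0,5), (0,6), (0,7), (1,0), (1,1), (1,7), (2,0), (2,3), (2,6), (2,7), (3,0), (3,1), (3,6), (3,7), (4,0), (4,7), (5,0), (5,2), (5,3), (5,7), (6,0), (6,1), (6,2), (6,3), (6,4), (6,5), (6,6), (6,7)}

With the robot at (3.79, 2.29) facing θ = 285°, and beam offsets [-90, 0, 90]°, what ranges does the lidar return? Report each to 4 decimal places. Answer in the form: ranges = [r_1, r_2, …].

beam 1: φ=-90°, α=195°
  d=(-0.9659,-0.2588)  start (3,2)  tX=0.8179 tY=1.1205  stride 1/|dx|=1.0353 1/|dy|=3.8637
    cross x-line → (2,2), t=0.8179
    cross y-line → (2,1), t=1.1205
    cross x-line → (1,1), t=1.8531 (wall)
  → r_1 = 1.8531
beam 2: φ=0°, α=285°
  d=(0.2588,-0.9659)  start (3,2)  tX=0.8114 tY=0.3002  stride 1/|dx|=3.8637 1/|dy|=1.0353
    cross y-line → (3,1), t=0.3002 (wall)
  → r_2 = 0.3002
beam 3: φ=90°, α=15°
  d=(0.9659,0.2588)  start (3,2)  tX=0.2174 tY=2.7432  stride 1/|dx|=1.0353 1/|dy|=3.8637
    cross x-line → (4,2), t=0.2174
    cross x-line → (5,2), t=1.2527 (wall)
  → r_3 = 1.2527

ranges = [1.8531, 0.3002, 1.2527]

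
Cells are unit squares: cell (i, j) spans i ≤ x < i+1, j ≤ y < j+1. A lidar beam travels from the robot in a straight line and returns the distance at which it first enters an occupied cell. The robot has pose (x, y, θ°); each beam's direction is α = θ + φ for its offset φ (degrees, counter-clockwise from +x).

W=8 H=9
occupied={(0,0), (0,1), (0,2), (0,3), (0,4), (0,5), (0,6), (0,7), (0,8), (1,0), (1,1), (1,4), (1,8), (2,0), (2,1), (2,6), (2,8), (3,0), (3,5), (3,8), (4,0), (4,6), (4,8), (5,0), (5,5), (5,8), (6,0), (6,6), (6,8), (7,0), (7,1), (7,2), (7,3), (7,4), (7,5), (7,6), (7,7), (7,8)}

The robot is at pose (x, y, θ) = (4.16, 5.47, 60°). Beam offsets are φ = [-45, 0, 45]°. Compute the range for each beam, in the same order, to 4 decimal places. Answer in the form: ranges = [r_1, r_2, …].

ranges = [0.8696, 0.6120, 0.5487]

beam 1: φ=-45°, α=15°
  cosα=0.9659 sinα=0.2588 | (4,5) | tMaxX 0.8696 tMaxY 2.0478 | tΔX 1.0353 tΔY 3.8637
    t=0.8696 [x] (5,5) — stop
  → r_1 = 0.8696
beam 2: φ=0°, α=60°
  cosα=0.5000 sinα=0.8660 | (4,5) | tMaxX 1.6800 tMaxY 0.6120 | tΔX 2.0000 tΔY 1.1547
    t=0.6120 [y] (4,6) — stop
  → r_2 = 0.6120
beam 3: φ=45°, α=105°
  cosα=-0.2588 sinα=0.9659 | (4,5) | tMaxX 0.6182 tMaxY 0.5487 | tΔX 3.8637 tΔY 1.0353
    t=0.5487 [y] (4,6) — stop
  → r_3 = 0.5487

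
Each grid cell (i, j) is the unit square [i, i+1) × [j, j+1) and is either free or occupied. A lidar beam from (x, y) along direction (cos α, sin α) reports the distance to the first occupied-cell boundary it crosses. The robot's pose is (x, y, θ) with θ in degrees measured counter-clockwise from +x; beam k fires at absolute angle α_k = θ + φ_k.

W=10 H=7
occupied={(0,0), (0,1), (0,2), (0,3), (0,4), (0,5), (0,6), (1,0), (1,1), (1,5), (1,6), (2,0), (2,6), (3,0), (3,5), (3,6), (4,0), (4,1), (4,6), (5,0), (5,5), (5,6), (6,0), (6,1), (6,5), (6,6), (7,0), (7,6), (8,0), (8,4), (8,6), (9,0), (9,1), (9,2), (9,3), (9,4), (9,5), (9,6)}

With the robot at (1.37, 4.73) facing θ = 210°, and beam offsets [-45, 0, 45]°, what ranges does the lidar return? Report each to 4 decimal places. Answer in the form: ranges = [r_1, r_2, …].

ranges = [0.3831, 0.4272, 1.4296]

beam 1: φ=-45°, α=165°
  direction (-0.9659, 0.2588); cell (1,4); t to first gridline: x 0.3831, y 1.0432 (then +1.0353 / +3.8637)
    (0,4) via x @ 0.3831  # hit
  → r_1 = 0.3831
beam 2: φ=0°, α=210°
  direction (-0.8660, -0.5000); cell (1,4); t to first gridline: x 0.4272, y 1.4600 (then +1.1547 / +2.0000)
    (0,4) via x @ 0.4272  # hit
  → r_2 = 0.4272
beam 3: φ=45°, α=255°
  direction (-0.2588, -0.9659); cell (1,4); t to first gridline: x 1.4296, y 0.7558 (then +3.8637 / +1.0353)
    (1,3) via y @ 0.7558
    (0,3) via x @ 1.4296  # hit
  → r_3 = 1.4296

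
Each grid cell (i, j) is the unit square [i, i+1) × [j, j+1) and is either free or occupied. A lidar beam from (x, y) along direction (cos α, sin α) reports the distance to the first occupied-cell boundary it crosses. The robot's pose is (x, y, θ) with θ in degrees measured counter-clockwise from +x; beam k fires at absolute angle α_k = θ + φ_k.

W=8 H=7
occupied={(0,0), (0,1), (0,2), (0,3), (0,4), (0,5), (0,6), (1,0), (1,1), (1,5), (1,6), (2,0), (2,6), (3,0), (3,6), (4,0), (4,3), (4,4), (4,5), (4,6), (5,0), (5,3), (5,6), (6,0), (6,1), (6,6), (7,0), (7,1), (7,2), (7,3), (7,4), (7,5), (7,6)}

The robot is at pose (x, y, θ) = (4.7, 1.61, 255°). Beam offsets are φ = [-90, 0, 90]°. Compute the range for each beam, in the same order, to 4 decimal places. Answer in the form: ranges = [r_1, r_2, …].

ranges = [3.8305, 0.6315, 1.3459]

beam 1: φ=-90°, α=165°
  cosα=-0.9659 sinα=0.2588 | (4,1) | tMaxX 0.7247 tMaxY 1.5068 | tΔX 1.0353 tΔY 3.8637
    t=0.7247 [x] (3,1)
    t=1.5068 [y] (3,2)
    t=1.7600 [x] (2,2)
    t=2.7952 [x] (1,2)
    t=3.8305 [x] (0,2) — stop
  → r_1 = 3.8305
beam 2: φ=0°, α=255°
  cosα=-0.2588 sinα=-0.9659 | (4,1) | tMaxX 2.7046 tMaxY 0.6315 | tΔX 3.8637 tΔY 1.0353
    t=0.6315 [y] (4,0) — stop
  → r_2 = 0.6315
beam 3: φ=90°, α=345°
  cosα=0.9659 sinα=-0.2588 | (4,1) | tMaxX 0.3106 tMaxY 2.3569 | tΔX 1.0353 tΔY 3.8637
    t=0.3106 [x] (5,1)
    t=1.3459 [x] (6,1) — stop
  → r_3 = 1.3459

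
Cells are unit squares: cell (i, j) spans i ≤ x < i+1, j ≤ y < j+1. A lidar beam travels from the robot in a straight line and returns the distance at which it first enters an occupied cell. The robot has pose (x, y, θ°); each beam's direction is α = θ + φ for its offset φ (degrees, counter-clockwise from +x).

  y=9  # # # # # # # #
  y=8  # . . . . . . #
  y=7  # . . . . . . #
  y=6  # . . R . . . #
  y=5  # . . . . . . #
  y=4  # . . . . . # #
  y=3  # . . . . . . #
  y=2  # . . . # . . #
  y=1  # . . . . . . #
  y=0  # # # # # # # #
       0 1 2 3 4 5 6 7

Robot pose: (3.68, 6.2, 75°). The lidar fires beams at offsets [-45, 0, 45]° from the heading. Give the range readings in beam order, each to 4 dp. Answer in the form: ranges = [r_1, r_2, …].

ranges = [3.8336, 2.8988, 3.2332]

beam 1: φ=-45°, α=30°
  d=(0.8660,0.5000)  start (3,6)  tX=0.3695 tY=1.6000  stride 1/|dx|=1.1547 1/|dy|=2.0000
    cross x-line → (4,6), t=0.3695
    cross x-line → (5,6), t=1.5242
    cross y-line → (5,7), t=1.6000
    cross x-line → (6,7), t=2.6789
    cross y-line → (6,8), t=3.6000
    cross x-line → (7,8), t=3.8336 (wall)
  → r_1 = 3.8336
beam 2: φ=0°, α=75°
  d=(0.2588,0.9659)  start (3,6)  tX=1.2364 tY=0.8282  stride 1/|dx|=3.8637 1/|dy|=1.0353
    cross y-line → (3,7), t=0.8282
    cross x-line → (4,7), t=1.2364
    cross y-line → (4,8), t=1.8635
    cross y-line → (4,9), t=2.8988 (wall)
  → r_2 = 2.8988
beam 3: φ=45°, α=120°
  d=(-0.5000,0.8660)  start (3,6)  tX=1.3600 tY=0.9238  stride 1/|dx|=2.0000 1/|dy|=1.1547
    cross y-line → (3,7), t=0.9238
    cross x-line → (2,7), t=1.3600
    cross y-line → (2,8), t=2.0785
    cross y-line → (2,9), t=3.2332 (wall)
  → r_3 = 3.2332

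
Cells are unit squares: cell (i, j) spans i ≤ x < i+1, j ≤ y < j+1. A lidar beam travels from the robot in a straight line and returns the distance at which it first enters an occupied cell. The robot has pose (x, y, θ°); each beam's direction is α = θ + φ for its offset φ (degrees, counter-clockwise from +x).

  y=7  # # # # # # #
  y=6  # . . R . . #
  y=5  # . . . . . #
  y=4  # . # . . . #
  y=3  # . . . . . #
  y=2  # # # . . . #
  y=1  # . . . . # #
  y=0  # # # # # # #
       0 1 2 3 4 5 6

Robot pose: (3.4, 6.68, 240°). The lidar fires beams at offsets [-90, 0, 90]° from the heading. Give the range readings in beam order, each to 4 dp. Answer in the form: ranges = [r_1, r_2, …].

ranges = [0.6400, 1.9399, 3.0022]

beam 1: φ=-90°, α=150°
  d=(-0.8660,0.5000)  start (3,6)  tX=0.4619 tY=0.6400  stride 1/|dx|=1.1547 1/|dy|=2.0000
    cross x-line → (2,6), t=0.4619
    cross y-line → (2,7), t=0.6400 (wall)
  → r_1 = 0.6400
beam 2: φ=0°, α=240°
  d=(-0.5000,-0.8660)  start (3,6)  tX=0.8000 tY=0.7852  stride 1/|dx|=2.0000 1/|dy|=1.1547
    cross y-line → (3,5), t=0.7852
    cross x-line → (2,5), t=0.8000
    cross y-line → (2,4), t=1.9399 (wall)
  → r_2 = 1.9399
beam 3: φ=90°, α=330°
  d=(0.8660,-0.5000)  start (3,6)  tX=0.6928 tY=1.3600  stride 1/|dx|=1.1547 1/|dy|=2.0000
    cross x-line → (4,6), t=0.6928
    cross y-line → (4,5), t=1.3600
    cross x-line → (5,5), t=1.8475
    cross x-line → (6,5), t=3.0022 (wall)
  → r_3 = 3.0022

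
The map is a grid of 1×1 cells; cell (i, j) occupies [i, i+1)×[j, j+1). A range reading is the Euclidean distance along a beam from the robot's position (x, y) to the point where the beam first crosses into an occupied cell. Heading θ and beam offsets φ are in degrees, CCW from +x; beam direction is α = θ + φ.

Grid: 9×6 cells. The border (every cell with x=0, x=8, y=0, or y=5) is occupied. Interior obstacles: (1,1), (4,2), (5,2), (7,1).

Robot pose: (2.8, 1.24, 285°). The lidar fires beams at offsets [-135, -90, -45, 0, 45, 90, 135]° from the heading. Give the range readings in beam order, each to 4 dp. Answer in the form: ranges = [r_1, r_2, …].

beam 1: φ=-135°, α=150°
  direction (-0.8660, 0.5000); cell (2,1); t to first gridline: x 0.9238, y 1.5200 (then +1.1547 / +2.0000)
    (1,1) via x @ 0.9238  # hit
  → r_1 = 0.9238
beam 2: φ=-90°, α=195°
  direction (-0.9659, -0.2588); cell (2,1); t to first gridline: x 0.8282, y 0.9273 (then +1.0353 / +3.8637)
    (1,1) via x @ 0.8282  # hit
  → r_2 = 0.8282
beam 3: φ=-45°, α=240°
  direction (-0.5000, -0.8660); cell (2,1); t to first gridline: x 1.6000, y 0.2771 (then +2.0000 / +1.1547)
    (2,0) via y @ 0.2771  # hit
  → r_3 = 0.2771
beam 4: φ=0°, α=285°
  direction (0.2588, -0.9659); cell (2,1); t to first gridline: x 0.7727, y 0.2485 (then +3.8637 / +1.0353)
    (2,0) via y @ 0.2485  # hit
  → r_4 = 0.2485
beam 5: φ=45°, α=330°
  direction (0.8660, -0.5000); cell (2,1); t to first gridline: x 0.2309, y 0.4800 (then +1.1547 / +2.0000)
    (3,1) via x @ 0.2309
    (3,0) via y @ 0.4800  # hit
  → r_5 = 0.4800
beam 6: φ=90°, α=15°
  direction (0.9659, 0.2588); cell (2,1); t to first gridline: x 0.2071, y 2.9364 (then +1.0353 / +3.8637)
    (3,1) via x @ 0.2071
    (4,1) via x @ 1.2423
    (5,1) via x @ 2.2776
    (5,2) via y @ 2.9364  # hit
  → r_6 = 2.9364
beam 7: φ=135°, α=60°
  direction (0.5000, 0.8660); cell (2,1); t to first gridline: x 0.4000, y 0.8776 (then +2.0000 / +1.1547)
    (3,1) via x @ 0.4000
    (3,2) via y @ 0.8776
    (3,3) via y @ 2.0323
    (4,3) via x @ 2.4000
    (4,4) via y @ 3.1870
    (4,5) via y @ 4.3417  # hit
  → r_7 = 4.3417

ranges = [0.9238, 0.8282, 0.2771, 0.2485, 0.4800, 2.9364, 4.3417]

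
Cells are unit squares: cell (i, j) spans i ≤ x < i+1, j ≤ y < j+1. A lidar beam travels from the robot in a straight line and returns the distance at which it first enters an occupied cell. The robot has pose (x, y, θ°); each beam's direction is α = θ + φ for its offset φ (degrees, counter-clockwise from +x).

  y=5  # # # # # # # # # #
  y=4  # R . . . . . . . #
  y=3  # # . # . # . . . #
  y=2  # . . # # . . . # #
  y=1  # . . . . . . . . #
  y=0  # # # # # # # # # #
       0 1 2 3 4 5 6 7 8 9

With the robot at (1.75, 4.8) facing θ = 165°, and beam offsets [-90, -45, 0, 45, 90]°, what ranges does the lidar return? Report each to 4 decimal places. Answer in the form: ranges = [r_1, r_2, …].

beam 1: φ=-90°, α=75°
  cosα=0.2588 sinα=0.9659 | (1,4) | tMaxX 0.9659 tMaxY 0.2071 | tΔX 3.8637 tΔY 1.0353
    t=0.2071 [y] (1,5) — stop
  → r_1 = 0.2071
beam 2: φ=-45°, α=120°
  cosα=-0.5000 sinα=0.8660 | (1,4) | tMaxX 1.5000 tMaxY 0.2309 | tΔX 2.0000 tΔY 1.1547
    t=0.2309 [y] (1,5) — stop
  → r_2 = 0.2309
beam 3: φ=0°, α=165°
  cosα=-0.9659 sinα=0.2588 | (1,4) | tMaxX 0.7765 tMaxY 0.7727 | tΔX 1.0353 tΔY 3.8637
    t=0.7727 [y] (1,5) — stop
  → r_3 = 0.7727
beam 4: φ=45°, α=210°
  cosα=-0.8660 sinα=-0.5000 | (1,4) | tMaxX 0.8660 tMaxY 1.6000 | tΔX 1.1547 tΔY 2.0000
    t=0.8660 [x] (0,4) — stop
  → r_4 = 0.8660
beam 5: φ=90°, α=255°
  cosα=-0.2588 sinα=-0.9659 | (1,4) | tMaxX 2.8978 tMaxY 0.8282 | tΔX 3.8637 tΔY 1.0353
    t=0.8282 [y] (1,3) — stop
  → r_5 = 0.8282

ranges = [0.2071, 0.2309, 0.7727, 0.8660, 0.8282]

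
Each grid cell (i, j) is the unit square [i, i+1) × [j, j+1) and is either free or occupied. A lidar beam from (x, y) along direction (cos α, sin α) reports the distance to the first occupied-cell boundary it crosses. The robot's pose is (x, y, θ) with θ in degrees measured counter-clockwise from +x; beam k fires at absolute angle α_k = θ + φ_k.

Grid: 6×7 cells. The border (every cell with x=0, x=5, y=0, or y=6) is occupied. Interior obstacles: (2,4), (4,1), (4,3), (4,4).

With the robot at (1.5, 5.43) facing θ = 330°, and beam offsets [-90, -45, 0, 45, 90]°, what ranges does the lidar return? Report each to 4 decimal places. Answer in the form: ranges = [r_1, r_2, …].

ranges = [1.0000, 4.5863, 0.8600, 2.2023, 0.6582]

beam 1: φ=-90°, α=240°
  direction (-0.5000, -0.8660); cell (1,5); t to first gridline: x 1.0000, y 0.4965 (then +2.0000 / +1.1547)
    (1,4) via y @ 0.4965
    (0,4) via x @ 1.0000  # hit
  → r_1 = 1.0000
beam 2: φ=-45°, α=285°
  direction (0.2588, -0.9659); cell (1,5); t to first gridline: x 1.9319, y 0.4452 (then +3.8637 / +1.0353)
    (1,4) via y @ 0.4452
    (1,3) via y @ 1.4804
    (2,3) via x @ 1.9319
    (2,2) via y @ 2.5157
    (2,1) via y @ 3.5510
    (2,0) via y @ 4.5863  # hit
  → r_2 = 4.5863
beam 3: φ=0°, α=330°
  direction (0.8660, -0.5000); cell (1,5); t to first gridline: x 0.5774, y 0.8600 (then +1.1547 / +2.0000)
    (2,5) via x @ 0.5774
    (2,4) via y @ 0.8600  # hit
  → r_3 = 0.8600
beam 4: φ=45°, α=15°
  direction (0.9659, 0.2588); cell (1,5); t to first gridline: x 0.5176, y 2.2023 (then +1.0353 / +3.8637)
    (2,5) via x @ 0.5176
    (3,5) via x @ 1.5529
    (3,6) via y @ 2.2023  # hit
  → r_4 = 2.2023
beam 5: φ=90°, α=60°
  direction (0.5000, 0.8660); cell (1,5); t to first gridline: x 1.0000, y 0.6582 (then +2.0000 / +1.1547)
    (1,6) via y @ 0.6582  # hit
  → r_5 = 0.6582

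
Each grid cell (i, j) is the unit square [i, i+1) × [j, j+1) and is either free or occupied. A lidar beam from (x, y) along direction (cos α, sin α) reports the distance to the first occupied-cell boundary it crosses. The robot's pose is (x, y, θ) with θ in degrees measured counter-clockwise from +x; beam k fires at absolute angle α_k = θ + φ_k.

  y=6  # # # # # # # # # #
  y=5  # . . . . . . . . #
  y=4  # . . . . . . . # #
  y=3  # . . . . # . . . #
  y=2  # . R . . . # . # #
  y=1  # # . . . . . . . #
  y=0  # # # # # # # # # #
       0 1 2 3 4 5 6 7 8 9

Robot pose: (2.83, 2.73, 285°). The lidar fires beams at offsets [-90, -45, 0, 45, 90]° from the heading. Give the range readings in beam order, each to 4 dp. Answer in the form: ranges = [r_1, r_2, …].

beam 1: φ=-90°, α=195°
  direction (-0.9659, -0.2588); cell (2,2); t to first gridline: x 0.8593, y 2.8205 (then +1.0353 / +3.8637)
    (1,2) via x @ 0.8593
    (0,2) via x @ 1.8946  # hit
  → r_1 = 1.8946
beam 2: φ=-45°, α=240°
  direction (-0.5000, -0.8660); cell (2,2); t to first gridline: x 1.6600, y 0.8429 (then +2.0000 / +1.1547)
    (2,1) via y @ 0.8429
    (1,1) via x @ 1.6600  # hit
  → r_2 = 1.6600
beam 3: φ=0°, α=285°
  direction (0.2588, -0.9659); cell (2,2); t to first gridline: x 0.6568, y 0.7558 (then +3.8637 / +1.0353)
    (3,2) via x @ 0.6568
    (3,1) via y @ 0.7558
    (3,0) via y @ 1.7910  # hit
  → r_3 = 1.7910
beam 4: φ=45°, α=330°
  direction (0.8660, -0.5000); cell (2,2); t to first gridline: x 0.1963, y 1.4600 (then +1.1547 / +2.0000)
    (3,2) via x @ 0.1963
    (4,2) via x @ 1.3510
    (4,1) via y @ 1.4600
    (5,1) via x @ 2.5057
    (5,0) via y @ 3.4600  # hit
  → r_4 = 3.4600
beam 5: φ=90°, α=15°
  direction (0.9659, 0.2588); cell (2,2); t to first gridline: x 0.1760, y 1.0432 (then +1.0353 / +3.8637)
    (3,2) via x @ 0.1760
    (3,3) via y @ 1.0432
    (4,3) via x @ 1.2113
    (5,3) via x @ 2.2465  # hit
  → r_5 = 2.2465

ranges = [1.8946, 1.6600, 1.7910, 3.4600, 2.2465]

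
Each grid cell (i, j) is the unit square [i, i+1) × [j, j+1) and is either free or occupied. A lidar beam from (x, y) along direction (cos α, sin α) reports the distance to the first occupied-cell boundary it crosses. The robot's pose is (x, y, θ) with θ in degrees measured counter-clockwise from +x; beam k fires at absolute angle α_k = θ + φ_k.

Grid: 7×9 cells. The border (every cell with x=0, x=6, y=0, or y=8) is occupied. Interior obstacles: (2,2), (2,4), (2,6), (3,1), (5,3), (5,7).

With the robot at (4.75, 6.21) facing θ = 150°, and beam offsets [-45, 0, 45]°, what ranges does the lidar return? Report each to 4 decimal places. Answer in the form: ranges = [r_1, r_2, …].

ranges = [1.8531, 3.5800, 3.8823]

beam 1: φ=-45°, α=105°
  direction (-0.2588, 0.9659); cell (4,6); t to first gridline: x 2.8978, y 0.8179 (then +3.8637 / +1.0353)
    (4,7) via y @ 0.8179
    (4,8) via y @ 1.8531  # hit
  → r_1 = 1.8531
beam 2: φ=0°, α=150°
  direction (-0.8660, 0.5000); cell (4,6); t to first gridline: x 0.8660, y 1.5800 (then +1.1547 / +2.0000)
    (3,6) via x @ 0.8660
    (3,7) via y @ 1.5800
    (2,7) via x @ 2.0207
    (1,7) via x @ 3.1754
    (1,8) via y @ 3.5800  # hit
  → r_2 = 3.5800
beam 3: φ=45°, α=195°
  direction (-0.9659, -0.2588); cell (4,6); t to first gridline: x 0.7765, y 0.8114 (then +1.0353 / +3.8637)
    (3,6) via x @ 0.7765
    (3,5) via y @ 0.8114
    (2,5) via x @ 1.8117
    (1,5) via x @ 2.8470
    (0,5) via x @ 3.8823  # hit
  → r_3 = 3.8823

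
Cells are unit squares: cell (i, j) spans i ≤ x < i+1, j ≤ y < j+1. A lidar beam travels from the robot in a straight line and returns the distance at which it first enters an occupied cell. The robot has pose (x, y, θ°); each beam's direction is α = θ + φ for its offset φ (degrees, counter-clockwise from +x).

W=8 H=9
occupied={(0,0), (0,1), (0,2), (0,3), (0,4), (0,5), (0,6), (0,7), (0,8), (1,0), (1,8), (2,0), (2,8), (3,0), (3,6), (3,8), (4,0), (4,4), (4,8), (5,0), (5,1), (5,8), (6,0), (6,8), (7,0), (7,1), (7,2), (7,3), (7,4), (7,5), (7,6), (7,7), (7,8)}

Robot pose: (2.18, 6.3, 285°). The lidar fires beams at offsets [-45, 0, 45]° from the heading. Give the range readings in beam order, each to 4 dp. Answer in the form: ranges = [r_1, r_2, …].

ranges = [2.3600, 5.4870, 2.6000]

beam 1: φ=-45°, α=240°
  direction (-0.5000, -0.8660); cell (2,6); t to first gridline: x 0.3600, y 0.3464 (then +2.0000 / +1.1547)
    (2,5) via y @ 0.3464
    (1,5) via x @ 0.3600
    (1,4) via y @ 1.5011
    (0,4) via x @ 2.3600  # hit
  → r_1 = 2.3600
beam 2: φ=0°, α=285°
  direction (0.2588, -0.9659); cell (2,6); t to first gridline: x 3.1682, y 0.3106 (then +3.8637 / +1.0353)
    (2,5) via y @ 0.3106
    (2,4) via y @ 1.3459
    (2,3) via y @ 2.3811
    (3,3) via x @ 3.1682
    (3,2) via y @ 3.4164
    (3,1) via y @ 4.4517
    (3,0) via y @ 5.4870  # hit
  → r_2 = 5.4870
beam 3: φ=45°, α=330°
  direction (0.8660, -0.5000); cell (2,6); t to first gridline: x 0.9469, y 0.6000 (then +1.1547 / +2.0000)
    (2,5) via y @ 0.6000
    (3,5) via x @ 0.9469
    (4,5) via x @ 2.1016
    (4,4) via y @ 2.6000  # hit
  → r_3 = 2.6000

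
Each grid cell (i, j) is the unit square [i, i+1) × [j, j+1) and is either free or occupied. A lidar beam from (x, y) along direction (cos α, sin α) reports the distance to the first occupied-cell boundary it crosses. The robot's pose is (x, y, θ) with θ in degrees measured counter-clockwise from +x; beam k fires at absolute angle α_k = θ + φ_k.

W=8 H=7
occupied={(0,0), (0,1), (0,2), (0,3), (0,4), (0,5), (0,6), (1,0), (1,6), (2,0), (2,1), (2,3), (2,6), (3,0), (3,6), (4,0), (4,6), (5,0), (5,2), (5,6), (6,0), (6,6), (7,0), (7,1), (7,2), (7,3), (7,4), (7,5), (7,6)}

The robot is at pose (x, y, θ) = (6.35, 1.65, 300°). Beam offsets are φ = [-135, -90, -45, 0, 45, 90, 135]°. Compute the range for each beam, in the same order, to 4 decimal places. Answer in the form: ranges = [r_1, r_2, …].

ranges = [1.3523, 1.3000, 0.6729, 0.7506, 0.6729, 0.7506, 2.5114]

beam 1: φ=-135°, α=165°
  cosα=-0.9659 sinα=0.2588 | (6,1) | tMaxX 0.3623 tMaxY 1.3523 | tΔX 1.0353 tΔY 3.8637
    t=0.3623 [x] (5,1)
    t=1.3523 [y] (5,2) — stop
  → r_1 = 1.3523
beam 2: φ=-90°, α=210°
  cosα=-0.8660 sinα=-0.5000 | (6,1) | tMaxX 0.4041 tMaxY 1.3000 | tΔX 1.1547 tΔY 2.0000
    t=0.4041 [x] (5,1)
    t=1.3000 [y] (5,0) — stop
  → r_2 = 1.3000
beam 3: φ=-45°, α=255°
  cosα=-0.2588 sinα=-0.9659 | (6,1) | tMaxX 1.3523 tMaxY 0.6729 | tΔX 3.8637 tΔY 1.0353
    t=0.6729 [y] (6,0) — stop
  → r_3 = 0.6729
beam 4: φ=0°, α=300°
  cosα=0.5000 sinα=-0.8660 | (6,1) | tMaxX 1.3000 tMaxY 0.7506 | tΔX 2.0000 tΔY 1.1547
    t=0.7506 [y] (6,0) — stop
  → r_4 = 0.7506
beam 5: φ=45°, α=345°
  cosα=0.9659 sinα=-0.2588 | (6,1) | tMaxX 0.6729 tMaxY 2.5114 | tΔX 1.0353 tΔY 3.8637
    t=0.6729 [x] (7,1) — stop
  → r_5 = 0.6729
beam 6: φ=90°, α=30°
  cosα=0.8660 sinα=0.5000 | (6,1) | tMaxX 0.7506 tMaxY 0.7000 | tΔX 1.1547 tΔY 2.0000
    t=0.7000 [y] (6,2)
    t=0.7506 [x] (7,2) — stop
  → r_6 = 0.7506
beam 7: φ=135°, α=75°
  cosα=0.2588 sinα=0.9659 | (6,1) | tMaxX 2.5114 tMaxY 0.3623 | tΔX 3.8637 tΔY 1.0353
    t=0.3623 [y] (6,2)
    t=1.3976 [y] (6,3)
    t=2.4329 [y] (6,4)
    t=2.5114 [x] (7,4) — stop
  → r_7 = 2.5114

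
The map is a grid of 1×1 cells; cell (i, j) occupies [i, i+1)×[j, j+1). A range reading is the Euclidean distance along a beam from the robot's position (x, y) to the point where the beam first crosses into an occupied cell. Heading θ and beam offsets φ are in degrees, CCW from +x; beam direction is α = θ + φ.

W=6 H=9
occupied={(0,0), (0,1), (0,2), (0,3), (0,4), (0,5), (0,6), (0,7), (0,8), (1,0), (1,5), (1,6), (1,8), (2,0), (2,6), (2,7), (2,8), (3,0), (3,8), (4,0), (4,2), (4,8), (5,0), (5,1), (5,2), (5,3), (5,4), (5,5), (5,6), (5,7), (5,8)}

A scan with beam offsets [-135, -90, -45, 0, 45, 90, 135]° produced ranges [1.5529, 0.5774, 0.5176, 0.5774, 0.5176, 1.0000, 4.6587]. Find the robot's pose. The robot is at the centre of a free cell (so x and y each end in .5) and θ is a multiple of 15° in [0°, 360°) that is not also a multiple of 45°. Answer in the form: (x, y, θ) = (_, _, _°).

The pose lattice has 23·16 = 368 candidates. Test each by forward raycasting.
  (1.5, 3.5, 210°): beam 2 = 1.0000 ≠ 0.5774 ✗
  (2.5, 2.5, 300°): beam 2 = 1.7321 ≠ 0.5774 ✗
  (2.5, 5.5, 30°): beam 1 = 4.6587 ≠ 1.5529 ✗
  …
  (3.5, 7.5, 150°): r_1=1.5529, r_2=0.5774, r_3=0.5176, r_4=0.5774, r_5=0.5176, r_6=1.0000, r_7=4.6587 — all match ✓
Unique over the lattice → pose = (3.5, 7.5, 150°).

(x, y, θ) = (3.5, 7.5, 150°)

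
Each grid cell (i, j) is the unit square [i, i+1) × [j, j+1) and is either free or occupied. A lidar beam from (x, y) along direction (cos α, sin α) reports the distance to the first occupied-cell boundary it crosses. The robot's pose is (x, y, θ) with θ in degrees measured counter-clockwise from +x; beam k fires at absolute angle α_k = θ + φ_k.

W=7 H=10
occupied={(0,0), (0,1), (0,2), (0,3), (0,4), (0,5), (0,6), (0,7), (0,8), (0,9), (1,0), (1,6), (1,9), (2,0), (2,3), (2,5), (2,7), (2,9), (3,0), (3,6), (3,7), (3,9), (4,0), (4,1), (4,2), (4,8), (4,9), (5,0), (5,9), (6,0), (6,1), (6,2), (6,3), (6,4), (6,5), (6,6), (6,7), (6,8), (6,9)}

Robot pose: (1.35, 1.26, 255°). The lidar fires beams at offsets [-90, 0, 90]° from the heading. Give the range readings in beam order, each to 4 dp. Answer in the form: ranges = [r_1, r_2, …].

beam 1: φ=-90°, α=165°
  dir = (cos 165°, sin 165°) = (-0.9659, 0.2588); from cell (1,1)
  next x-line at t=0.3623, next y-line at t=2.8591; Δt_x=1.0353, Δt_y=3.8637
    x: enter (0,1) at t=0.3623 ← occupied
  → r_1 = 0.3623
beam 2: φ=0°, α=255°
  dir = (cos 255°, sin 255°) = (-0.2588, -0.9659); from cell (1,1)
  next x-line at t=1.3523, next y-line at t=0.2692; Δt_x=3.8637, Δt_y=1.0353
    y: enter (1,0) at t=0.2692 ← occupied
  → r_2 = 0.2692
beam 3: φ=90°, α=345°
  dir = (cos 345°, sin 345°) = (0.9659, -0.2588); from cell (1,1)
  next x-line at t=0.6729, next y-line at t=1.0046; Δt_x=1.0353, Δt_y=3.8637
    x: enter (2,1) at t=0.6729
    y: enter (2,0) at t=1.0046 ← occupied
  → r_3 = 1.0046

ranges = [0.3623, 0.2692, 1.0046]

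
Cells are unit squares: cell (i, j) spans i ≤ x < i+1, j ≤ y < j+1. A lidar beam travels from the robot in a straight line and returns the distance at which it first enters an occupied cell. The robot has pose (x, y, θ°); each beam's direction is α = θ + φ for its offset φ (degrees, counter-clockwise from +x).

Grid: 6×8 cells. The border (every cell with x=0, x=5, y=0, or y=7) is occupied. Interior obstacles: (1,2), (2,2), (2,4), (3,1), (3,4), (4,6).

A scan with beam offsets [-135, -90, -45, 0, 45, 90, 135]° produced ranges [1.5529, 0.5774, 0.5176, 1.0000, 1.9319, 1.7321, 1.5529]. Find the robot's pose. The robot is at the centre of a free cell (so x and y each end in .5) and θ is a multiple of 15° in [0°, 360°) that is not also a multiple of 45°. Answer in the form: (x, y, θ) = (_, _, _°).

Candidates: 18 free-cell centres × 16 headings = 288 poses. Raycast each; keep the one whose scan matches to 4 dp.
  (1.5, 6.5, 345°): beam 1 = 0.5774 ≠ 1.5529 ✗
  (4.5, 3.5, 345°): beam 1 = 1.7321 ≠ 1.5529 ✗
  (1.5, 5.5, 345°): beam 1 = 0.5774 ≠ 1.5529 ✗
  (4.5, 5.5, 30°): beam 1 = 3.6235 ≠ 1.5529 ✗
  …
  (2.5, 5.5, 330°): r_1=1.5529, r_2=0.5774, r_3=0.5176, r_4=1.0000, r_5=1.9319, r_6=1.7321, r_7=1.5529 — all match ✓
Only this pose fits every beam.

(x, y, θ) = (2.5, 5.5, 330°)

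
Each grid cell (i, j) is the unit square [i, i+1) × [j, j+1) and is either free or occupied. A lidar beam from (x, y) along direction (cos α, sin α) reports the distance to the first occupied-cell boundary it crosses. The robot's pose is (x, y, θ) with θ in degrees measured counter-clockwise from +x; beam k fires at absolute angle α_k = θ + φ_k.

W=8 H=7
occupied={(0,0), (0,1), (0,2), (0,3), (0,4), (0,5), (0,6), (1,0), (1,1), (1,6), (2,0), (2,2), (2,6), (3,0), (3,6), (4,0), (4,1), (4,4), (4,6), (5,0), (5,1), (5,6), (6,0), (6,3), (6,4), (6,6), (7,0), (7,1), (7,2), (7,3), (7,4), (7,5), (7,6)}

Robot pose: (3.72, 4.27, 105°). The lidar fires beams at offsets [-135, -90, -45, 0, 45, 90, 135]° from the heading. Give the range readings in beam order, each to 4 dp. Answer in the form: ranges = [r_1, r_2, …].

beam 1: φ=-135°, α=330°
  cosα=0.8660 sinα=-0.5000 | (3,4) | tMaxX 0.3233 tMaxY 0.5400 | tΔX 1.1547 tΔY 2.0000
    t=0.3233 [x] (4,4) — stop
  → r_1 = 0.3233
beam 2: φ=-90°, α=15°
  cosα=0.9659 sinα=0.2588 | (3,4) | tMaxX 0.2899 tMaxY 2.8205 | tΔX 1.0353 tΔY 3.8637
    t=0.2899 [x] (4,4) — stop
  → r_2 = 0.2899
beam 3: φ=-45°, α=60°
  cosα=0.5000 sinα=0.8660 | (3,4) | tMaxX 0.5600 tMaxY 0.8429 | tΔX 2.0000 tΔY 1.1547
    t=0.5600 [x] (4,4) — stop
  → r_3 = 0.5600
beam 4: φ=0°, α=105°
  cosα=-0.2588 sinα=0.9659 | (3,4) | tMaxX 2.7819 tMaxY 0.7558 | tΔX 3.8637 tΔY 1.0353
    t=0.7558 [y] (3,5)
    t=1.7910 [y] (3,6) — stop
  → r_4 = 1.7910
beam 5: φ=45°, α=150°
  cosα=-0.8660 sinα=0.5000 | (3,4) | tMaxX 0.8314 tMaxY 1.4600 | tΔX 1.1547 tΔY 2.0000
    t=0.8314 [x] (2,4)
    t=1.4600 [y] (2,5)
    t=1.9861 [x] (1,5)
    t=3.1408 [x] (0,5) — stop
  → r_5 = 3.1408
beam 6: φ=90°, α=195°
  cosα=-0.9659 sinα=-0.2588 | (3,4) | tMaxX 0.7454 tMaxY 1.0432 | tΔX 1.0353 tΔY 3.8637
    t=0.7454 [x] (2,4)
    t=1.0432 [y] (2,3)
    t=1.7807 [x] (1,3)
    t=2.8160 [x] (0,3) — stop
  → r_6 = 2.8160
beam 7: φ=135°, α=240°
  cosα=-0.5000 sinα=-0.8660 | (3,4) | tMaxX 1.4400 tMaxY 0.3118 | tΔX 2.0000 tΔY 1.1547
    t=0.3118 [y] (3,3)
    t=1.4400 [x] (2,3)
    t=1.4665 [y] (2,2) — stop
  → r_7 = 1.4665

ranges = [0.3233, 0.2899, 0.5600, 1.7910, 3.1408, 2.8160, 1.4665]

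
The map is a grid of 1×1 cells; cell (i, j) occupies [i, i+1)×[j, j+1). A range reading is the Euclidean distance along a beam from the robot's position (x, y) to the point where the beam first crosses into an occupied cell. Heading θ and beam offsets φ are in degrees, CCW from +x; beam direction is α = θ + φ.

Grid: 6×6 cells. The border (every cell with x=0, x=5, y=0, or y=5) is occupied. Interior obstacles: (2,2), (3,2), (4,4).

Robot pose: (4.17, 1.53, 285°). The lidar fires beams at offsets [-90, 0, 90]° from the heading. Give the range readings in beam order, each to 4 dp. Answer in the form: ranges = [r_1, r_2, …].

ranges = [2.0478, 0.5487, 0.8593]

beam 1: φ=-90°, α=195°
  direction (-0.9659, -0.2588); cell (4,1); t to first gridline: x 0.1760, y 2.0478 (then +1.0353 / +3.8637)
    (3,1) via x @ 0.1760
    (2,1) via x @ 1.2113
    (2,0) via y @ 2.0478  # hit
  → r_1 = 2.0478
beam 2: φ=0°, α=285°
  direction (0.2588, -0.9659); cell (4,1); t to first gridline: x 3.2069, y 0.5487 (then +3.8637 / +1.0353)
    (4,0) via y @ 0.5487  # hit
  → r_2 = 0.5487
beam 3: φ=90°, α=15°
  direction (0.9659, 0.2588); cell (4,1); t to first gridline: x 0.8593, y 1.8159 (then +1.0353 / +3.8637)
    (5,1) via x @ 0.8593  # hit
  → r_3 = 0.8593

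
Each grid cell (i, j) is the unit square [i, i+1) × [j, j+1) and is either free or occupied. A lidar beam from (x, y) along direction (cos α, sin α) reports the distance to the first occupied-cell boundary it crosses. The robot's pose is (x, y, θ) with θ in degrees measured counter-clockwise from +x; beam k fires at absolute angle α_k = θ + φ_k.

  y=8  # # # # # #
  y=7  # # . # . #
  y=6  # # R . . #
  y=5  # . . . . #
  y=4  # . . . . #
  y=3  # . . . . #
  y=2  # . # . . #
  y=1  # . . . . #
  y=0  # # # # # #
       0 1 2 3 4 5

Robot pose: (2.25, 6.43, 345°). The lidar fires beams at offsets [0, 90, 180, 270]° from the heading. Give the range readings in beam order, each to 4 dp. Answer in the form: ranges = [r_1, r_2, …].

beam 1: φ=0°, α=345°
  dir = (cos 345°, sin 345°) = (0.9659, -0.2588); from cell (2,6)
  next x-line at t=0.7765, next y-line at t=1.6614; Δt_x=1.0353, Δt_y=3.8637
    x: enter (3,6) at t=0.7765
    y: enter (3,5) at t=1.6614
    x: enter (4,5) at t=1.8117
    x: enter (5,5) at t=2.8470 ← occupied
  → r_1 = 2.8470
beam 2: φ=90°, α=75°
  dir = (cos 75°, sin 75°) = (0.2588, 0.9659); from cell (2,6)
  next x-line at t=2.8978, next y-line at t=0.5901; Δt_x=3.8637, Δt_y=1.0353
    y: enter (2,7) at t=0.5901
    y: enter (2,8) at t=1.6254 ← occupied
  → r_2 = 1.6254
beam 3: φ=180°, α=165°
  dir = (cos 165°, sin 165°) = (-0.9659, 0.2588); from cell (2,6)
  next x-line at t=0.2588, next y-line at t=2.2023; Δt_x=1.0353, Δt_y=3.8637
    x: enter (1,6) at t=0.2588 ← occupied
  → r_3 = 0.2588
beam 4: φ=270°, α=255°
  dir = (cos 255°, sin 255°) = (-0.2588, -0.9659); from cell (2,6)
  next x-line at t=0.9659, next y-line at t=0.4452; Δt_x=3.8637, Δt_y=1.0353
    y: enter (2,5) at t=0.4452
    x: enter (1,5) at t=0.9659
    y: enter (1,4) at t=1.4804
    y: enter (1,3) at t=2.5157
    y: enter (1,2) at t=3.5510
    y: enter (1,1) at t=4.5863
    x: enter (0,1) at t=4.8296 ← occupied
  → r_4 = 4.8296

ranges = [2.8470, 1.6254, 0.2588, 4.8296]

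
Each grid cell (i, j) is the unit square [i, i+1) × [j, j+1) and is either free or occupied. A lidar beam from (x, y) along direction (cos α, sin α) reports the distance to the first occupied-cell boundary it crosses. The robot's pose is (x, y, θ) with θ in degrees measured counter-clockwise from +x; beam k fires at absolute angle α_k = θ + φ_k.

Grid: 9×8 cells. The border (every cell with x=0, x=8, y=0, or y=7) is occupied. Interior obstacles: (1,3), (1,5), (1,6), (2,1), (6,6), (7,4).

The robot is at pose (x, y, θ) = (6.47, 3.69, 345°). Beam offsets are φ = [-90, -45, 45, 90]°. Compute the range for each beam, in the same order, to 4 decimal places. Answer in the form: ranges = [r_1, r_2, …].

ranges = [2.7849, 3.0600, 0.6200, 3.4268]

beam 1: φ=-90°, α=255°
  dir = (cos 255°, sin 255°) = (-0.2588, -0.9659); from cell (6,3)
  next x-line at t=1.8159, next y-line at t=0.7143; Δt_x=3.8637, Δt_y=1.0353
    y: enter (6,2) at t=0.7143
    y: enter (6,1) at t=1.7496
    x: enter (5,1) at t=1.8159
    y: enter (5,0) at t=2.7849 ← occupied
  → r_1 = 2.7849
beam 2: φ=-45°, α=300°
  dir = (cos 300°, sin 300°) = (0.5000, -0.8660); from cell (6,3)
  next x-line at t=1.0600, next y-line at t=0.7967; Δt_x=2.0000, Δt_y=1.1547
    y: enter (6,2) at t=0.7967
    x: enter (7,2) at t=1.0600
    y: enter (7,1) at t=1.9514
    x: enter (8,1) at t=3.0600 ← occupied
  → r_2 = 3.0600
beam 3: φ=45°, α=30°
  dir = (cos 30°, sin 30°) = (0.8660, 0.5000); from cell (6,3)
  next x-line at t=0.6120, next y-line at t=0.6200; Δt_x=1.1547, Δt_y=2.0000
    x: enter (7,3) at t=0.6120
    y: enter (7,4) at t=0.6200 ← occupied
  → r_3 = 0.6200
beam 4: φ=90°, α=75°
  dir = (cos 75°, sin 75°) = (0.2588, 0.9659); from cell (6,3)
  next x-line at t=2.0478, next y-line at t=0.3209; Δt_x=3.8637, Δt_y=1.0353
    y: enter (6,4) at t=0.3209
    y: enter (6,5) at t=1.3562
    x: enter (7,5) at t=2.0478
    y: enter (7,6) at t=2.3915
    y: enter (7,7) at t=3.4268 ← occupied
  → r_4 = 3.4268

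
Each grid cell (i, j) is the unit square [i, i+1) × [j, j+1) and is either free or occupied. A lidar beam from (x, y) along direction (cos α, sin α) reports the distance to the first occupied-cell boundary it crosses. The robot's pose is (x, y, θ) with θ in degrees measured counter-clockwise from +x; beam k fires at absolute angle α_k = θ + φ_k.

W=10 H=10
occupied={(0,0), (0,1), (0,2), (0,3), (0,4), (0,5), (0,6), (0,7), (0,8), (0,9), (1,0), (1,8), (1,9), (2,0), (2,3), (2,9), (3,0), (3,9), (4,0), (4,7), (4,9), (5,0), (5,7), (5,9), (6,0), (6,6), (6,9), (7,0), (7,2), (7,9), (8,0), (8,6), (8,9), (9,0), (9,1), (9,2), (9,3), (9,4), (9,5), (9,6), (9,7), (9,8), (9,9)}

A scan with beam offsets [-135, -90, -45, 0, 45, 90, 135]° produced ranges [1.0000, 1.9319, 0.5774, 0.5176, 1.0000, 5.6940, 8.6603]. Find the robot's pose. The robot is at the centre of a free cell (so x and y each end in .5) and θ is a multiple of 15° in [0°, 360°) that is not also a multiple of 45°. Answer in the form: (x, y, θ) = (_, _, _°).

(x, y, θ) = (8.5, 3.5, 15°)

The pose lattice has 57·16 = 912 candidates. Test each by forward raycasting.
  (8.5, 1.5, 30°): beam 1 = 0.5176 ≠ 1.0000 ✗
  (8.5, 1.5, 210°): beam 1 = 1.9319 ≠ 1.0000 ✗
  (1.5, 4.5, 300°): beam 1 = 0.5176 ≠ 1.0000 ✗
  …
  (8.5, 3.5, 15°): r_1=1.0000, r_2=1.9319, r_3=0.5774, r_4=0.5176, r_5=1.0000, r_6=5.6940, r_7=8.6603 — all match ✓
No second candidate reproduces the full scan.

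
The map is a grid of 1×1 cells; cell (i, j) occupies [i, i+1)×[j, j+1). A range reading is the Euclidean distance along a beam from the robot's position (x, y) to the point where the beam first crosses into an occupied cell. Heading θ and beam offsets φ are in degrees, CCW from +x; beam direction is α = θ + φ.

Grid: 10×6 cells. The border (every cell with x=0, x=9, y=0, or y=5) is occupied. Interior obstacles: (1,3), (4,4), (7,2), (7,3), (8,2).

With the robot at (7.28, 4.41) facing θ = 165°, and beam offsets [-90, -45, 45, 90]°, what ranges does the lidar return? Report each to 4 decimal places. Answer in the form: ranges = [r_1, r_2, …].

beam 1: φ=-90°, α=75°
  cosα=0.2588 sinα=0.9659 | (7,4) | tMaxX 2.7819 tMaxY 0.6108 | tΔX 3.8637 tΔY 1.0353
    t=0.6108 [y] (7,5) — stop
  → r_1 = 0.6108
beam 2: φ=-45°, α=120°
  cosα=-0.5000 sinα=0.8660 | (7,4) | tMaxX 0.5600 tMaxY 0.6813 | tΔX 2.0000 tΔY 1.1547
    t=0.5600 [x] (6,4)
    t=0.6813 [y] (6,5) — stop
  → r_2 = 0.6813
beam 3: φ=45°, α=210°
  cosα=-0.8660 sinα=-0.5000 | (7,4) | tMaxX 0.3233 tMaxY 0.8200 | tΔX 1.1547 tΔY 2.0000
    t=0.3233 [x] (6,4)
    t=0.8200 [y] (6,3)
    t=1.4780 [x] (5,3)
    t=2.6327 [x] (4,3)
    t=2.8200 [y] (4,2)
    t=3.7874 [x] (3,2)
    t=4.8200 [y] (3,1)
    t=4.9421 [x] (2,1)
    t=6.0968 [x] (1,1)
    t=6.8200 [y] (1,0) — stop
  → r_3 = 6.8200
beam 4: φ=90°, α=255°
  cosα=-0.2588 sinα=-0.9659 | (7,4) | tMaxX 1.0818 tMaxY 0.4245 | tΔX 3.8637 tΔY 1.0353
    t=0.4245 [y] (7,3) — stop
  → r_4 = 0.4245

ranges = [0.6108, 0.6813, 6.8200, 0.4245]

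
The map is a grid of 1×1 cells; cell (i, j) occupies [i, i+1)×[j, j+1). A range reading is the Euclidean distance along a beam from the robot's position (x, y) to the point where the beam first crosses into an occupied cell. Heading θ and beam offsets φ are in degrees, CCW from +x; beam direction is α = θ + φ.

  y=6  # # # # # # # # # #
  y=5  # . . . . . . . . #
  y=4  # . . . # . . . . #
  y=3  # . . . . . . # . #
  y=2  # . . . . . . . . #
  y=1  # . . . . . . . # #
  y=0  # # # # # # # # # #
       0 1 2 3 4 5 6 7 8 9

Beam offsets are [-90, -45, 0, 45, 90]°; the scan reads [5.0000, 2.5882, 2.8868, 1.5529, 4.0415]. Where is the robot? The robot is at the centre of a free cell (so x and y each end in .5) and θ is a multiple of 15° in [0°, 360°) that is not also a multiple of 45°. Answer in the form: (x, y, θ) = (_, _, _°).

(x, y, θ) = (5.5, 3.5, 300°)

Candidates: 37 free-cell centres × 16 headings = 592 poses. Raycast each; keep the one whose scan matches to 4 dp.
  (5.5, 1.5, 105°): beam 1 = 3.6235 ≠ 5.0000 ✗
  (5.5, 5.5, 30°): beam 2 = 3.6235 ≠ 2.5882 ✗
  (4.5, 3.5, 330°): beam 1 = 2.8868 ≠ 5.0000 ✗
  (5.5, 3.5, 255°): beam 1 = 4.6587 ≠ 5.0000 ✗
  (2.5, 4.5, 15°): beam 1 = 3.6235 ≠ 5.0000 ✗
  …
  (5.5, 3.5, 300°): r_1=5.0000, r_2=2.5882, r_3=2.8868, r_4=1.5529, r_5=4.0415 — all match ✓
No second candidate reproduces the full scan.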